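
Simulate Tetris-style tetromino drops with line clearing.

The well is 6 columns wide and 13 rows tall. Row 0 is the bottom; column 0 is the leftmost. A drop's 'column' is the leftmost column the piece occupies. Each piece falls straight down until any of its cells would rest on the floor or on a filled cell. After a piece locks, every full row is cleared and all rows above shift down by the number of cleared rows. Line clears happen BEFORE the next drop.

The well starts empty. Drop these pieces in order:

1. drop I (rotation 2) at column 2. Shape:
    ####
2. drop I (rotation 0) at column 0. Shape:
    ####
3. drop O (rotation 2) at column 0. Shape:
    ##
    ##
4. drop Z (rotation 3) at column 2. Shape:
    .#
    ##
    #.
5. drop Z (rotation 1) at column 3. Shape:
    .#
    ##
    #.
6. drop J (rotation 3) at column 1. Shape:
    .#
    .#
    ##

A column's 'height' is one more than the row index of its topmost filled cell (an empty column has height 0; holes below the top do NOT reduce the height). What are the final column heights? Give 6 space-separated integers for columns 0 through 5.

Drop 1: I rot2 at col 2 lands with bottom-row=0; cleared 0 line(s) (total 0); column heights now [0 0 1 1 1 1], max=1
Drop 2: I rot0 at col 0 lands with bottom-row=1; cleared 0 line(s) (total 0); column heights now [2 2 2 2 1 1], max=2
Drop 3: O rot2 at col 0 lands with bottom-row=2; cleared 0 line(s) (total 0); column heights now [4 4 2 2 1 1], max=4
Drop 4: Z rot3 at col 2 lands with bottom-row=2; cleared 0 line(s) (total 0); column heights now [4 4 4 5 1 1], max=5
Drop 5: Z rot1 at col 3 lands with bottom-row=5; cleared 0 line(s) (total 0); column heights now [4 4 4 7 8 1], max=8
Drop 6: J rot3 at col 1 lands with bottom-row=4; cleared 0 line(s) (total 0); column heights now [4 5 7 7 8 1], max=8

Answer: 4 5 7 7 8 1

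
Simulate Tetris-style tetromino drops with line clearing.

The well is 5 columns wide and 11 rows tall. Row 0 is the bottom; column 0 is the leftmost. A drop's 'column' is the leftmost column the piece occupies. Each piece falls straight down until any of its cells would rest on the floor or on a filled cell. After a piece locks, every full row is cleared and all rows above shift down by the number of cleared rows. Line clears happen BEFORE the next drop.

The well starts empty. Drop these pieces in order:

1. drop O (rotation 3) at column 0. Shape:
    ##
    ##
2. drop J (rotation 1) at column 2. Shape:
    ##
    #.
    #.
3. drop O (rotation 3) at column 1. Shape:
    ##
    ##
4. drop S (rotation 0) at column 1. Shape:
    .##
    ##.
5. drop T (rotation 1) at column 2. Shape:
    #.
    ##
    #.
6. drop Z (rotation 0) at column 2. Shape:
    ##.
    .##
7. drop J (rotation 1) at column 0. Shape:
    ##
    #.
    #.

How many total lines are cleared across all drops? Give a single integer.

Answer: 0

Derivation:
Drop 1: O rot3 at col 0 lands with bottom-row=0; cleared 0 line(s) (total 0); column heights now [2 2 0 0 0], max=2
Drop 2: J rot1 at col 2 lands with bottom-row=0; cleared 0 line(s) (total 0); column heights now [2 2 3 3 0], max=3
Drop 3: O rot3 at col 1 lands with bottom-row=3; cleared 0 line(s) (total 0); column heights now [2 5 5 3 0], max=5
Drop 4: S rot0 at col 1 lands with bottom-row=5; cleared 0 line(s) (total 0); column heights now [2 6 7 7 0], max=7
Drop 5: T rot1 at col 2 lands with bottom-row=7; cleared 0 line(s) (total 0); column heights now [2 6 10 9 0], max=10
Drop 6: Z rot0 at col 2 lands with bottom-row=9; cleared 0 line(s) (total 0); column heights now [2 6 11 11 10], max=11
Drop 7: J rot1 at col 0 lands with bottom-row=4; cleared 0 line(s) (total 0); column heights now [7 7 11 11 10], max=11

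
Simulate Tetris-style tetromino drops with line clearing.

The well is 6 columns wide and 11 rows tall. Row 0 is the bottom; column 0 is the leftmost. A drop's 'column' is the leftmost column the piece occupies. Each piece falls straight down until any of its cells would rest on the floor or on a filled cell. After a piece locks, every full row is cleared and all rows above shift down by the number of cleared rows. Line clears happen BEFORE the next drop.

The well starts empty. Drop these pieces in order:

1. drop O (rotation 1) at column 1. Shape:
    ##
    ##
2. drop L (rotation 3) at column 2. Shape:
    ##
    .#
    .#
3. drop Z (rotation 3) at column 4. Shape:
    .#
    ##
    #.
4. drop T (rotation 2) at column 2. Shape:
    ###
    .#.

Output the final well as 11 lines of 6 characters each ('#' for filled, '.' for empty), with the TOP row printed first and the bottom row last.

Drop 1: O rot1 at col 1 lands with bottom-row=0; cleared 0 line(s) (total 0); column heights now [0 2 2 0 0 0], max=2
Drop 2: L rot3 at col 2 lands with bottom-row=0; cleared 0 line(s) (total 0); column heights now [0 2 3 3 0 0], max=3
Drop 3: Z rot3 at col 4 lands with bottom-row=0; cleared 0 line(s) (total 0); column heights now [0 2 3 3 2 3], max=3
Drop 4: T rot2 at col 2 lands with bottom-row=3; cleared 0 line(s) (total 0); column heights now [0 2 5 5 5 3], max=5

Answer: ......
......
......
......
......
......
..###.
...#..
..##.#
.#####
.####.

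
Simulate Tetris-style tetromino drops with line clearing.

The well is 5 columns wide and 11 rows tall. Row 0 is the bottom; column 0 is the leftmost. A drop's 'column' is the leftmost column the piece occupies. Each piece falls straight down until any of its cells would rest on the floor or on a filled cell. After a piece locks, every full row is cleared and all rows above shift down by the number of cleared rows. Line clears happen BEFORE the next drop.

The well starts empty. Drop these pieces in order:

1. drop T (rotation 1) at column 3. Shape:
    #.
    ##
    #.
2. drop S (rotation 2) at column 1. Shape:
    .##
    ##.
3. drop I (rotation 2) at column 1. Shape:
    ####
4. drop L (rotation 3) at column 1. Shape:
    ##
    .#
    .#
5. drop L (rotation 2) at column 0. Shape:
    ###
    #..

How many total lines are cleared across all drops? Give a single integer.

Answer: 0

Derivation:
Drop 1: T rot1 at col 3 lands with bottom-row=0; cleared 0 line(s) (total 0); column heights now [0 0 0 3 2], max=3
Drop 2: S rot2 at col 1 lands with bottom-row=2; cleared 0 line(s) (total 0); column heights now [0 3 4 4 2], max=4
Drop 3: I rot2 at col 1 lands with bottom-row=4; cleared 0 line(s) (total 0); column heights now [0 5 5 5 5], max=5
Drop 4: L rot3 at col 1 lands with bottom-row=5; cleared 0 line(s) (total 0); column heights now [0 8 8 5 5], max=8
Drop 5: L rot2 at col 0 lands with bottom-row=7; cleared 0 line(s) (total 0); column heights now [9 9 9 5 5], max=9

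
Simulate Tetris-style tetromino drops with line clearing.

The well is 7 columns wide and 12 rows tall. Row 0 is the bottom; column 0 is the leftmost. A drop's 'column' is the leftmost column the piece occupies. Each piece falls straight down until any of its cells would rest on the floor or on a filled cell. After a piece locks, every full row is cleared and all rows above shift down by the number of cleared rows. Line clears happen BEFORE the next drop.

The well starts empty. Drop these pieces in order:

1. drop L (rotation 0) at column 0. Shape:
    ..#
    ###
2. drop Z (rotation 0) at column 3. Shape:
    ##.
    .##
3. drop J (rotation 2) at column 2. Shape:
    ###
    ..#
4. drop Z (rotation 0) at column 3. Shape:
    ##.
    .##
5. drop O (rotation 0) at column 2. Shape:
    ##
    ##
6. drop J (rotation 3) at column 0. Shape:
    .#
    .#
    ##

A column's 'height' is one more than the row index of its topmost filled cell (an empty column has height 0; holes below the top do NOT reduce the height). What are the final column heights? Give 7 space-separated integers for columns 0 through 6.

Answer: 2 4 8 8 6 5 0

Derivation:
Drop 1: L rot0 at col 0 lands with bottom-row=0; cleared 0 line(s) (total 0); column heights now [1 1 2 0 0 0 0], max=2
Drop 2: Z rot0 at col 3 lands with bottom-row=0; cleared 0 line(s) (total 0); column heights now [1 1 2 2 2 1 0], max=2
Drop 3: J rot2 at col 2 lands with bottom-row=2; cleared 0 line(s) (total 0); column heights now [1 1 4 4 4 1 0], max=4
Drop 4: Z rot0 at col 3 lands with bottom-row=4; cleared 0 line(s) (total 0); column heights now [1 1 4 6 6 5 0], max=6
Drop 5: O rot0 at col 2 lands with bottom-row=6; cleared 0 line(s) (total 0); column heights now [1 1 8 8 6 5 0], max=8
Drop 6: J rot3 at col 0 lands with bottom-row=1; cleared 0 line(s) (total 0); column heights now [2 4 8 8 6 5 0], max=8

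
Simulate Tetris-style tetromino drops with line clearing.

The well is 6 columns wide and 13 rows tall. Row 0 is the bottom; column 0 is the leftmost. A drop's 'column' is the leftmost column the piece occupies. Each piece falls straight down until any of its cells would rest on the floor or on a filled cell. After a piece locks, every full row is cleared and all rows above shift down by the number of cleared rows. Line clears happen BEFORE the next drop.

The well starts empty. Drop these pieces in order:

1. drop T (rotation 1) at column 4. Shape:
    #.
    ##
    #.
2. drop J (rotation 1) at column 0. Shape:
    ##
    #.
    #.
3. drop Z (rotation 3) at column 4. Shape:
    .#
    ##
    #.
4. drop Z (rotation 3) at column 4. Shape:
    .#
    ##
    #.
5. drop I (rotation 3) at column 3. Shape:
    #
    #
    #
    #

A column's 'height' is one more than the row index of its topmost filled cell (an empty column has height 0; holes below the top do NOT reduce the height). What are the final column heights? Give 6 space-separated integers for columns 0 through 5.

Drop 1: T rot1 at col 4 lands with bottom-row=0; cleared 0 line(s) (total 0); column heights now [0 0 0 0 3 2], max=3
Drop 2: J rot1 at col 0 lands with bottom-row=0; cleared 0 line(s) (total 0); column heights now [3 3 0 0 3 2], max=3
Drop 3: Z rot3 at col 4 lands with bottom-row=3; cleared 0 line(s) (total 0); column heights now [3 3 0 0 5 6], max=6
Drop 4: Z rot3 at col 4 lands with bottom-row=5; cleared 0 line(s) (total 0); column heights now [3 3 0 0 7 8], max=8
Drop 5: I rot3 at col 3 lands with bottom-row=0; cleared 0 line(s) (total 0); column heights now [3 3 0 4 7 8], max=8

Answer: 3 3 0 4 7 8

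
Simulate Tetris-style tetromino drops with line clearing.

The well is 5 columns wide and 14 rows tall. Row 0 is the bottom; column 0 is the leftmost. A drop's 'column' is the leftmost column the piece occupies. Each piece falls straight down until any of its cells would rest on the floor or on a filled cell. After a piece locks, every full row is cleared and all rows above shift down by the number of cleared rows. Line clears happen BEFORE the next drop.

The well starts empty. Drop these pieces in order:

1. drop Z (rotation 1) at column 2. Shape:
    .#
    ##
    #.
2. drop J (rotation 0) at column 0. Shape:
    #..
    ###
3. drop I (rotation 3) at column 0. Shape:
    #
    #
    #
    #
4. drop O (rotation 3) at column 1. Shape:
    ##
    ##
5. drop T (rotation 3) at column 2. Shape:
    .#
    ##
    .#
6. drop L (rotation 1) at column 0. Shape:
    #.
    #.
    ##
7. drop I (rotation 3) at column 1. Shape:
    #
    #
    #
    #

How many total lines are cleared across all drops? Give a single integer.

Answer: 0

Derivation:
Drop 1: Z rot1 at col 2 lands with bottom-row=0; cleared 0 line(s) (total 0); column heights now [0 0 2 3 0], max=3
Drop 2: J rot0 at col 0 lands with bottom-row=2; cleared 0 line(s) (total 0); column heights now [4 3 3 3 0], max=4
Drop 3: I rot3 at col 0 lands with bottom-row=4; cleared 0 line(s) (total 0); column heights now [8 3 3 3 0], max=8
Drop 4: O rot3 at col 1 lands with bottom-row=3; cleared 0 line(s) (total 0); column heights now [8 5 5 3 0], max=8
Drop 5: T rot3 at col 2 lands with bottom-row=4; cleared 0 line(s) (total 0); column heights now [8 5 6 7 0], max=8
Drop 6: L rot1 at col 0 lands with bottom-row=8; cleared 0 line(s) (total 0); column heights now [11 9 6 7 0], max=11
Drop 7: I rot3 at col 1 lands with bottom-row=9; cleared 0 line(s) (total 0); column heights now [11 13 6 7 0], max=13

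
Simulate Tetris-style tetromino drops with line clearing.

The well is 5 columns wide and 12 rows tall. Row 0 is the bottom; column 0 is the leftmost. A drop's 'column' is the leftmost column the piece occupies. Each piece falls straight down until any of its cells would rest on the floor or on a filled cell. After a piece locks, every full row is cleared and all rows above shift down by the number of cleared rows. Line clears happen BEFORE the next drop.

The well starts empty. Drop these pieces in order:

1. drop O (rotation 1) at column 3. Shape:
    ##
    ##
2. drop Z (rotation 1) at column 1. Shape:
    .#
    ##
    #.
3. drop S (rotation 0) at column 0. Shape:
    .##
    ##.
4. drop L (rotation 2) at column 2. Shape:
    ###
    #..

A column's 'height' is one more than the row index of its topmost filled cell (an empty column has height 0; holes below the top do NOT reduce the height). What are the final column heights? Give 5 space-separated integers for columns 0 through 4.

Drop 1: O rot1 at col 3 lands with bottom-row=0; cleared 0 line(s) (total 0); column heights now [0 0 0 2 2], max=2
Drop 2: Z rot1 at col 1 lands with bottom-row=0; cleared 0 line(s) (total 0); column heights now [0 2 3 2 2], max=3
Drop 3: S rot0 at col 0 lands with bottom-row=2; cleared 0 line(s) (total 0); column heights now [3 4 4 2 2], max=4
Drop 4: L rot2 at col 2 lands with bottom-row=4; cleared 0 line(s) (total 0); column heights now [3 4 6 6 6], max=6

Answer: 3 4 6 6 6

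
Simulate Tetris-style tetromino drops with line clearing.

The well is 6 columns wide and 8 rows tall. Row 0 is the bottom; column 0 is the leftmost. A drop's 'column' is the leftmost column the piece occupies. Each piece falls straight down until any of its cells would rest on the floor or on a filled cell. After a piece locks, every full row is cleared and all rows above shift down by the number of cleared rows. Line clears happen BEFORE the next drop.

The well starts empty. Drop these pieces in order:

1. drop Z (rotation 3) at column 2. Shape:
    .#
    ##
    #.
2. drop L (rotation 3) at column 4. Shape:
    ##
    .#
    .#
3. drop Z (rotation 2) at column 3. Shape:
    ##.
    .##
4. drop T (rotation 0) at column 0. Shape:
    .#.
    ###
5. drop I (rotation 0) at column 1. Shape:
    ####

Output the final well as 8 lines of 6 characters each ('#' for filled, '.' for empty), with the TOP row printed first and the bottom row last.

Answer: ......
......
......
.####.
...##.
.#..##
..##.#
..#..#

Derivation:
Drop 1: Z rot3 at col 2 lands with bottom-row=0; cleared 0 line(s) (total 0); column heights now [0 0 2 3 0 0], max=3
Drop 2: L rot3 at col 4 lands with bottom-row=0; cleared 0 line(s) (total 0); column heights now [0 0 2 3 3 3], max=3
Drop 3: Z rot2 at col 3 lands with bottom-row=3; cleared 0 line(s) (total 0); column heights now [0 0 2 5 5 4], max=5
Drop 4: T rot0 at col 0 lands with bottom-row=2; cleared 1 line(s) (total 1); column heights now [0 3 2 4 4 3], max=4
Drop 5: I rot0 at col 1 lands with bottom-row=4; cleared 0 line(s) (total 1); column heights now [0 5 5 5 5 3], max=5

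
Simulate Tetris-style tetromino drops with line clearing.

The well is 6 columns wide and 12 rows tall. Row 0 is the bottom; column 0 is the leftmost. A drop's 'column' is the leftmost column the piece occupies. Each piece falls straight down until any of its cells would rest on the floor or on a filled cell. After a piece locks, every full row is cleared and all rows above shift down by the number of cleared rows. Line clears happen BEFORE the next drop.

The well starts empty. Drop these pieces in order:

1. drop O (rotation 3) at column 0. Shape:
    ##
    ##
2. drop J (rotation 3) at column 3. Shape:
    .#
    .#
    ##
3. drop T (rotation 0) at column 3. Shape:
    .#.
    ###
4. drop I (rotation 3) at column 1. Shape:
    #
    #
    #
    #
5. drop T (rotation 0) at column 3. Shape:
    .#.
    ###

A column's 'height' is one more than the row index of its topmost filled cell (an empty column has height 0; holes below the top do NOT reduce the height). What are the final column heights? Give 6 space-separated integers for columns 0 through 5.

Answer: 2 6 0 6 7 6

Derivation:
Drop 1: O rot3 at col 0 lands with bottom-row=0; cleared 0 line(s) (total 0); column heights now [2 2 0 0 0 0], max=2
Drop 2: J rot3 at col 3 lands with bottom-row=0; cleared 0 line(s) (total 0); column heights now [2 2 0 1 3 0], max=3
Drop 3: T rot0 at col 3 lands with bottom-row=3; cleared 0 line(s) (total 0); column heights now [2 2 0 4 5 4], max=5
Drop 4: I rot3 at col 1 lands with bottom-row=2; cleared 0 line(s) (total 0); column heights now [2 6 0 4 5 4], max=6
Drop 5: T rot0 at col 3 lands with bottom-row=5; cleared 0 line(s) (total 0); column heights now [2 6 0 6 7 6], max=7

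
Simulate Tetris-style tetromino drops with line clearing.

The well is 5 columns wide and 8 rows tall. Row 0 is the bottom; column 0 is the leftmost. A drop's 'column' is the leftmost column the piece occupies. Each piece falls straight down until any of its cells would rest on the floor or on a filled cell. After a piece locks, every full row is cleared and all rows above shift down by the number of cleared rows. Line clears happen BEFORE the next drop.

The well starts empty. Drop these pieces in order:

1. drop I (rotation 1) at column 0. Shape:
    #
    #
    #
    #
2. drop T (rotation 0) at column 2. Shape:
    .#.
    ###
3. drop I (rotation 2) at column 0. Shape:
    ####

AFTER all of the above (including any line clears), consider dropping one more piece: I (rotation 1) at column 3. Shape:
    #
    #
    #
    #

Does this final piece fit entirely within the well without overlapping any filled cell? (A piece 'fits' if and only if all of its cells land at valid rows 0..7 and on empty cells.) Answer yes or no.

Answer: no

Derivation:
Drop 1: I rot1 at col 0 lands with bottom-row=0; cleared 0 line(s) (total 0); column heights now [4 0 0 0 0], max=4
Drop 2: T rot0 at col 2 lands with bottom-row=0; cleared 0 line(s) (total 0); column heights now [4 0 1 2 1], max=4
Drop 3: I rot2 at col 0 lands with bottom-row=4; cleared 0 line(s) (total 0); column heights now [5 5 5 5 1], max=5
Test piece I rot1 at col 3 (width 1): heights before test = [5 5 5 5 1]; fits = False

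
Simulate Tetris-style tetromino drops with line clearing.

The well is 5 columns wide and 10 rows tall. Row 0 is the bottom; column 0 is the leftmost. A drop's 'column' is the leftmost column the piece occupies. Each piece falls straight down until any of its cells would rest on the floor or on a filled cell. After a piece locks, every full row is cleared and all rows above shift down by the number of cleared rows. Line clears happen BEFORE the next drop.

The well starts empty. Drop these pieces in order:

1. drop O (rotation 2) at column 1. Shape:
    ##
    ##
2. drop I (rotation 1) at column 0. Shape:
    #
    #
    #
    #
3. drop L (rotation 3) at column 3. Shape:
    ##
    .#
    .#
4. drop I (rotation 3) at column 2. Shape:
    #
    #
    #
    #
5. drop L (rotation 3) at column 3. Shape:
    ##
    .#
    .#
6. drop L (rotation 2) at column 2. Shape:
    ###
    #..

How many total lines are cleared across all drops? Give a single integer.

Answer: 0

Derivation:
Drop 1: O rot2 at col 1 lands with bottom-row=0; cleared 0 line(s) (total 0); column heights now [0 2 2 0 0], max=2
Drop 2: I rot1 at col 0 lands with bottom-row=0; cleared 0 line(s) (total 0); column heights now [4 2 2 0 0], max=4
Drop 3: L rot3 at col 3 lands with bottom-row=0; cleared 0 line(s) (total 0); column heights now [4 2 2 3 3], max=4
Drop 4: I rot3 at col 2 lands with bottom-row=2; cleared 0 line(s) (total 0); column heights now [4 2 6 3 3], max=6
Drop 5: L rot3 at col 3 lands with bottom-row=3; cleared 0 line(s) (total 0); column heights now [4 2 6 6 6], max=6
Drop 6: L rot2 at col 2 lands with bottom-row=6; cleared 0 line(s) (total 0); column heights now [4 2 8 8 8], max=8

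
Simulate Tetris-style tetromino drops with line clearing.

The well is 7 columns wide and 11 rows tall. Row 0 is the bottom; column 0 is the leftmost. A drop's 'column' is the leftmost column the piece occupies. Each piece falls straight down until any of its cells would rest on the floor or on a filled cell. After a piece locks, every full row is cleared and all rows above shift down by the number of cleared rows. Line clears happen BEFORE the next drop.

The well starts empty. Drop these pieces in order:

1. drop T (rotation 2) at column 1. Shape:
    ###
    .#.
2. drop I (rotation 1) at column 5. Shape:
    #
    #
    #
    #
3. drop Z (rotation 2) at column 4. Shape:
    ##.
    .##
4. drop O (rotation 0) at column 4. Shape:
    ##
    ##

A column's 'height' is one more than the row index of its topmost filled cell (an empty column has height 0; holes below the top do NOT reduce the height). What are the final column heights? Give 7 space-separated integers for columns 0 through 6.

Answer: 0 2 2 2 8 8 5

Derivation:
Drop 1: T rot2 at col 1 lands with bottom-row=0; cleared 0 line(s) (total 0); column heights now [0 2 2 2 0 0 0], max=2
Drop 2: I rot1 at col 5 lands with bottom-row=0; cleared 0 line(s) (total 0); column heights now [0 2 2 2 0 4 0], max=4
Drop 3: Z rot2 at col 4 lands with bottom-row=4; cleared 0 line(s) (total 0); column heights now [0 2 2 2 6 6 5], max=6
Drop 4: O rot0 at col 4 lands with bottom-row=6; cleared 0 line(s) (total 0); column heights now [0 2 2 2 8 8 5], max=8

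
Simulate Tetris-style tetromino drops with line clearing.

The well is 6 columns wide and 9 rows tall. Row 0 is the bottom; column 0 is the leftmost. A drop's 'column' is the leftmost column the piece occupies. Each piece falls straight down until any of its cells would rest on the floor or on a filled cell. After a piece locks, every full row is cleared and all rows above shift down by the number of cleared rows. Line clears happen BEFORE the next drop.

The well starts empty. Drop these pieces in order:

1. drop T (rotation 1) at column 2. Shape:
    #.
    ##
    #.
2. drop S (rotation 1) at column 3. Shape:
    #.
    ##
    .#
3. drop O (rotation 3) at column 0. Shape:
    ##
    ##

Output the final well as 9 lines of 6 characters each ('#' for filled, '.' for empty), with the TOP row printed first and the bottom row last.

Drop 1: T rot1 at col 2 lands with bottom-row=0; cleared 0 line(s) (total 0); column heights now [0 0 3 2 0 0], max=3
Drop 2: S rot1 at col 3 lands with bottom-row=1; cleared 0 line(s) (total 0); column heights now [0 0 3 4 3 0], max=4
Drop 3: O rot3 at col 0 lands with bottom-row=0; cleared 0 line(s) (total 0); column heights now [2 2 3 4 3 0], max=4

Answer: ......
......
......
......
......
...#..
..###.
#####.
###...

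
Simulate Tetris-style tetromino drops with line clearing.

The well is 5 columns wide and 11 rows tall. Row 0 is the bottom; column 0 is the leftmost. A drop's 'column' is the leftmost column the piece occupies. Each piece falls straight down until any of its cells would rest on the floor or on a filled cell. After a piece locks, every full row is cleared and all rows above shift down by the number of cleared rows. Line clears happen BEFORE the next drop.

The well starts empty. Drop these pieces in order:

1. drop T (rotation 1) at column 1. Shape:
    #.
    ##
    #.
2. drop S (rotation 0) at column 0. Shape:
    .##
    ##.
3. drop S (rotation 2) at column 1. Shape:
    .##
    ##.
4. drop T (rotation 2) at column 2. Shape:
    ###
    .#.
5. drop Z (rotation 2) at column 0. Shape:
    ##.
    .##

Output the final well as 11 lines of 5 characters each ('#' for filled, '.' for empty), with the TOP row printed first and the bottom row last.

Answer: ##...
.##..
..###
...#.
..##.
.##..
.##..
##...
.#...
.##..
.#...

Derivation:
Drop 1: T rot1 at col 1 lands with bottom-row=0; cleared 0 line(s) (total 0); column heights now [0 3 2 0 0], max=3
Drop 2: S rot0 at col 0 lands with bottom-row=3; cleared 0 line(s) (total 0); column heights now [4 5 5 0 0], max=5
Drop 3: S rot2 at col 1 lands with bottom-row=5; cleared 0 line(s) (total 0); column heights now [4 6 7 7 0], max=7
Drop 4: T rot2 at col 2 lands with bottom-row=7; cleared 0 line(s) (total 0); column heights now [4 6 9 9 9], max=9
Drop 5: Z rot2 at col 0 lands with bottom-row=9; cleared 0 line(s) (total 0); column heights now [11 11 10 9 9], max=11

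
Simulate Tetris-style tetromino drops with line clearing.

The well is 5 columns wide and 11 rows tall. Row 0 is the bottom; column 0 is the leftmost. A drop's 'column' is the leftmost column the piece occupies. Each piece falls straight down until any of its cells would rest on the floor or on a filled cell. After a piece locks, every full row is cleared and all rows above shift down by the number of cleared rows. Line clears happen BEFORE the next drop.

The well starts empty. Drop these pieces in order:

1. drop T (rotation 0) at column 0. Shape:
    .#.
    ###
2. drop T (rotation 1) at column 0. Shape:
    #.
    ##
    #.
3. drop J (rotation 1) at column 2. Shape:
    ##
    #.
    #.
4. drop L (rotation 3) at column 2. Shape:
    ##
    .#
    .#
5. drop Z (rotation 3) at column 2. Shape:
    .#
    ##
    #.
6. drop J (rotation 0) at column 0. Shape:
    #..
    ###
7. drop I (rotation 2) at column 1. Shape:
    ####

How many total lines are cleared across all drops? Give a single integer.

Drop 1: T rot0 at col 0 lands with bottom-row=0; cleared 0 line(s) (total 0); column heights now [1 2 1 0 0], max=2
Drop 2: T rot1 at col 0 lands with bottom-row=1; cleared 0 line(s) (total 0); column heights now [4 3 1 0 0], max=4
Drop 3: J rot1 at col 2 lands with bottom-row=1; cleared 0 line(s) (total 0); column heights now [4 3 4 4 0], max=4
Drop 4: L rot3 at col 2 lands with bottom-row=4; cleared 0 line(s) (total 0); column heights now [4 3 7 7 0], max=7
Drop 5: Z rot3 at col 2 lands with bottom-row=7; cleared 0 line(s) (total 0); column heights now [4 3 9 10 0], max=10
Drop 6: J rot0 at col 0 lands with bottom-row=9; cleared 0 line(s) (total 0); column heights now [11 10 10 10 0], max=11
Drop 7: I rot2 at col 1 lands with bottom-row=10; cleared 1 line(s) (total 1); column heights now [10 10 10 10 0], max=10

Answer: 1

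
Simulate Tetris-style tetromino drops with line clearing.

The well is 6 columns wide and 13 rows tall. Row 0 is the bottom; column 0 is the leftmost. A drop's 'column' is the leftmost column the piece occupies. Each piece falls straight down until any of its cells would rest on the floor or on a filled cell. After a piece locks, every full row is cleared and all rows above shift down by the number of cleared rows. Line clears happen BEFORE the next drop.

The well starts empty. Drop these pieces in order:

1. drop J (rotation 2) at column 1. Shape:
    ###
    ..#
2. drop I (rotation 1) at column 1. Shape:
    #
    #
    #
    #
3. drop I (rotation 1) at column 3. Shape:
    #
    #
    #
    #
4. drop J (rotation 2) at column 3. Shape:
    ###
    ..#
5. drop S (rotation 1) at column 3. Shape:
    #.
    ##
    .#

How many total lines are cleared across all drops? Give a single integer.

Drop 1: J rot2 at col 1 lands with bottom-row=0; cleared 0 line(s) (total 0); column heights now [0 2 2 2 0 0], max=2
Drop 2: I rot1 at col 1 lands with bottom-row=2; cleared 0 line(s) (total 0); column heights now [0 6 2 2 0 0], max=6
Drop 3: I rot1 at col 3 lands with bottom-row=2; cleared 0 line(s) (total 0); column heights now [0 6 2 6 0 0], max=6
Drop 4: J rot2 at col 3 lands with bottom-row=5; cleared 0 line(s) (total 0); column heights now [0 6 2 7 7 7], max=7
Drop 5: S rot1 at col 3 lands with bottom-row=7; cleared 0 line(s) (total 0); column heights now [0 6 2 10 9 7], max=10

Answer: 0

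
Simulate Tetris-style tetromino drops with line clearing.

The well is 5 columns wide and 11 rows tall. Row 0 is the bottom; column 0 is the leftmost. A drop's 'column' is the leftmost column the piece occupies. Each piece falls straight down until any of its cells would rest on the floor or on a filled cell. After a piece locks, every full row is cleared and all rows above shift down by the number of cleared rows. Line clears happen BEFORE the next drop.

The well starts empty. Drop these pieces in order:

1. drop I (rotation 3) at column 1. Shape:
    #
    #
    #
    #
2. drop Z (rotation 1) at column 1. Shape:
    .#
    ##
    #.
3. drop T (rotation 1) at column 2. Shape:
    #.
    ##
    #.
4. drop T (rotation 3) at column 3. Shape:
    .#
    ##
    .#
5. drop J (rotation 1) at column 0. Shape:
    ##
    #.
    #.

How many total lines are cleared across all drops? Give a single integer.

Drop 1: I rot3 at col 1 lands with bottom-row=0; cleared 0 line(s) (total 0); column heights now [0 4 0 0 0], max=4
Drop 2: Z rot1 at col 1 lands with bottom-row=4; cleared 0 line(s) (total 0); column heights now [0 6 7 0 0], max=7
Drop 3: T rot1 at col 2 lands with bottom-row=7; cleared 0 line(s) (total 0); column heights now [0 6 10 9 0], max=10
Drop 4: T rot3 at col 3 lands with bottom-row=8; cleared 0 line(s) (total 0); column heights now [0 6 10 10 11], max=11
Drop 5: J rot1 at col 0 lands with bottom-row=4; cleared 0 line(s) (total 0); column heights now [7 7 10 10 11], max=11

Answer: 0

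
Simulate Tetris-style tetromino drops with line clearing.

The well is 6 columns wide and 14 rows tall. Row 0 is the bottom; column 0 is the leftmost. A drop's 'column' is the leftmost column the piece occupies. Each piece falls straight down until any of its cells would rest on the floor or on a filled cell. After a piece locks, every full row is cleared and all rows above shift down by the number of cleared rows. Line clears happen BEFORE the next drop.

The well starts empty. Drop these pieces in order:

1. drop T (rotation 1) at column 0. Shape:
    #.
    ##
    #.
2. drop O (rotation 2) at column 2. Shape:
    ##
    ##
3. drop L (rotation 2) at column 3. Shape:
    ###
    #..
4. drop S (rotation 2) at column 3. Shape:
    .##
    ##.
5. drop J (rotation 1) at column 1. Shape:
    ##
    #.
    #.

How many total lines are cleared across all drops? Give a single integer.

Answer: 0

Derivation:
Drop 1: T rot1 at col 0 lands with bottom-row=0; cleared 0 line(s) (total 0); column heights now [3 2 0 0 0 0], max=3
Drop 2: O rot2 at col 2 lands with bottom-row=0; cleared 0 line(s) (total 0); column heights now [3 2 2 2 0 0], max=3
Drop 3: L rot2 at col 3 lands with bottom-row=2; cleared 0 line(s) (total 0); column heights now [3 2 2 4 4 4], max=4
Drop 4: S rot2 at col 3 lands with bottom-row=4; cleared 0 line(s) (total 0); column heights now [3 2 2 5 6 6], max=6
Drop 5: J rot1 at col 1 lands with bottom-row=2; cleared 0 line(s) (total 0); column heights now [3 5 5 5 6 6], max=6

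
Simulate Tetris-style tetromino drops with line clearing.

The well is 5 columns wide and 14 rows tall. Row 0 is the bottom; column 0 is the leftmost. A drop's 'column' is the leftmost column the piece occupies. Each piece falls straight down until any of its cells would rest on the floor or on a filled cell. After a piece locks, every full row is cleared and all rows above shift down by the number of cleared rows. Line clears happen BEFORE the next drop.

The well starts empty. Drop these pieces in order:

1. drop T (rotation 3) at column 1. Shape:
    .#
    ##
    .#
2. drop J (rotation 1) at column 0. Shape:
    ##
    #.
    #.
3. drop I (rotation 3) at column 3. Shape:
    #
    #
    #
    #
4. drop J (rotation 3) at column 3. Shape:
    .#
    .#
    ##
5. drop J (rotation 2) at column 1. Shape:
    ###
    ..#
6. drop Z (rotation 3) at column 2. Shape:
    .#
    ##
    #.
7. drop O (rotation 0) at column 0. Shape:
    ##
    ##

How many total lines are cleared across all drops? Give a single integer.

Answer: 0

Derivation:
Drop 1: T rot3 at col 1 lands with bottom-row=0; cleared 0 line(s) (total 0); column heights now [0 2 3 0 0], max=3
Drop 2: J rot1 at col 0 lands with bottom-row=0; cleared 0 line(s) (total 0); column heights now [3 3 3 0 0], max=3
Drop 3: I rot3 at col 3 lands with bottom-row=0; cleared 0 line(s) (total 0); column heights now [3 3 3 4 0], max=4
Drop 4: J rot3 at col 3 lands with bottom-row=4; cleared 0 line(s) (total 0); column heights now [3 3 3 5 7], max=7
Drop 5: J rot2 at col 1 lands with bottom-row=5; cleared 0 line(s) (total 0); column heights now [3 7 7 7 7], max=7
Drop 6: Z rot3 at col 2 lands with bottom-row=7; cleared 0 line(s) (total 0); column heights now [3 7 9 10 7], max=10
Drop 7: O rot0 at col 0 lands with bottom-row=7; cleared 0 line(s) (total 0); column heights now [9 9 9 10 7], max=10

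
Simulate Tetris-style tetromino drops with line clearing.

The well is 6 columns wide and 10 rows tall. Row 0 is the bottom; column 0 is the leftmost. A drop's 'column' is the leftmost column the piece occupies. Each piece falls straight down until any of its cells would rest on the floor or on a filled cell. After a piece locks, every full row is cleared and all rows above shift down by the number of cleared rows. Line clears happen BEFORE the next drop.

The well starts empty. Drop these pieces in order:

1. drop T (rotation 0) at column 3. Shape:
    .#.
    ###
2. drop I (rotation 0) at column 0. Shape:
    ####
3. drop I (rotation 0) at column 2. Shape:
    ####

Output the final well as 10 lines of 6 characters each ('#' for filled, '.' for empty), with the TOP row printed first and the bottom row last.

Drop 1: T rot0 at col 3 lands with bottom-row=0; cleared 0 line(s) (total 0); column heights now [0 0 0 1 2 1], max=2
Drop 2: I rot0 at col 0 lands with bottom-row=1; cleared 0 line(s) (total 0); column heights now [2 2 2 2 2 1], max=2
Drop 3: I rot0 at col 2 lands with bottom-row=2; cleared 0 line(s) (total 0); column heights now [2 2 3 3 3 3], max=3

Answer: ......
......
......
......
......
......
......
..####
#####.
...###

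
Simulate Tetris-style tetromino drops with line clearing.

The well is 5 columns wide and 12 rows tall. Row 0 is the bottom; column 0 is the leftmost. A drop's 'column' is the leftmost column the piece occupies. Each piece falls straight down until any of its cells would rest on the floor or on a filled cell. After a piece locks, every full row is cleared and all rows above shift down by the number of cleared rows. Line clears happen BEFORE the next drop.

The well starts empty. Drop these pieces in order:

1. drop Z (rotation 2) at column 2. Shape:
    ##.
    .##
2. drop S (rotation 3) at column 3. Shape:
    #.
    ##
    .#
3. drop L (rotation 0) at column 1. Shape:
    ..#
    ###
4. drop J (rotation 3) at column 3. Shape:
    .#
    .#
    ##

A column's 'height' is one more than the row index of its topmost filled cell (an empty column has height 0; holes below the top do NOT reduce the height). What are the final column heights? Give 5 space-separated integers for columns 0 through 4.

Drop 1: Z rot2 at col 2 lands with bottom-row=0; cleared 0 line(s) (total 0); column heights now [0 0 2 2 1], max=2
Drop 2: S rot3 at col 3 lands with bottom-row=1; cleared 0 line(s) (total 0); column heights now [0 0 2 4 3], max=4
Drop 3: L rot0 at col 1 lands with bottom-row=4; cleared 0 line(s) (total 0); column heights now [0 5 5 6 3], max=6
Drop 4: J rot3 at col 3 lands with bottom-row=6; cleared 0 line(s) (total 0); column heights now [0 5 5 7 9], max=9

Answer: 0 5 5 7 9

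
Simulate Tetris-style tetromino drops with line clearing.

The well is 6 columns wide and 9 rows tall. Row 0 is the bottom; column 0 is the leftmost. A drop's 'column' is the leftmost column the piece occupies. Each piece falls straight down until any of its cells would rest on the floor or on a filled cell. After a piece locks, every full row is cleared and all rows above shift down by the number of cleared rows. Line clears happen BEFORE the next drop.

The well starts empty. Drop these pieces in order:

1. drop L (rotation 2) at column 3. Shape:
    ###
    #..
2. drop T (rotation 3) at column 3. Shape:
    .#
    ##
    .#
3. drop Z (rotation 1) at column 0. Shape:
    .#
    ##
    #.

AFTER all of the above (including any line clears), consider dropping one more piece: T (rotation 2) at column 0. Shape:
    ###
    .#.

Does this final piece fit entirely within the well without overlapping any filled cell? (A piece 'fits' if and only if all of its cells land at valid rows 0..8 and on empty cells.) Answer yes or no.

Drop 1: L rot2 at col 3 lands with bottom-row=0; cleared 0 line(s) (total 0); column heights now [0 0 0 2 2 2], max=2
Drop 2: T rot3 at col 3 lands with bottom-row=2; cleared 0 line(s) (total 0); column heights now [0 0 0 4 5 2], max=5
Drop 3: Z rot1 at col 0 lands with bottom-row=0; cleared 0 line(s) (total 0); column heights now [2 3 0 4 5 2], max=5
Test piece T rot2 at col 0 (width 3): heights before test = [2 3 0 4 5 2]; fits = True

Answer: yes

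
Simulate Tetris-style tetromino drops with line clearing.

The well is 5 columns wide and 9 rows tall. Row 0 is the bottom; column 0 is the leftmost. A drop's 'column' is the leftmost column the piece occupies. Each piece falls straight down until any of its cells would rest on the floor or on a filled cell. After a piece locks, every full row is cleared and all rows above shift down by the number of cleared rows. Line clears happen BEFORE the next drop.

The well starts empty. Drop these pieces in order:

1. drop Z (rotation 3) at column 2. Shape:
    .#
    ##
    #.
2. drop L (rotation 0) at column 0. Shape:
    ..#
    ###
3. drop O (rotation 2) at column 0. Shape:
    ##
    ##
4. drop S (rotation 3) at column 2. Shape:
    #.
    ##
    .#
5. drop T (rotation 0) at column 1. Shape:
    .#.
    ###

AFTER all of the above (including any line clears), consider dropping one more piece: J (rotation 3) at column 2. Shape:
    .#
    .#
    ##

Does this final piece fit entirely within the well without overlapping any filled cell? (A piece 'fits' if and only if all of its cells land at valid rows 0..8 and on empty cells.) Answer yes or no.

Drop 1: Z rot3 at col 2 lands with bottom-row=0; cleared 0 line(s) (total 0); column heights now [0 0 2 3 0], max=3
Drop 2: L rot0 at col 0 lands with bottom-row=2; cleared 0 line(s) (total 0); column heights now [3 3 4 3 0], max=4
Drop 3: O rot2 at col 0 lands with bottom-row=3; cleared 0 line(s) (total 0); column heights now [5 5 4 3 0], max=5
Drop 4: S rot3 at col 2 lands with bottom-row=3; cleared 0 line(s) (total 0); column heights now [5 5 6 5 0], max=6
Drop 5: T rot0 at col 1 lands with bottom-row=6; cleared 0 line(s) (total 0); column heights now [5 7 8 7 0], max=8
Test piece J rot3 at col 2 (width 2): heights before test = [5 7 8 7 0]; fits = False

Answer: no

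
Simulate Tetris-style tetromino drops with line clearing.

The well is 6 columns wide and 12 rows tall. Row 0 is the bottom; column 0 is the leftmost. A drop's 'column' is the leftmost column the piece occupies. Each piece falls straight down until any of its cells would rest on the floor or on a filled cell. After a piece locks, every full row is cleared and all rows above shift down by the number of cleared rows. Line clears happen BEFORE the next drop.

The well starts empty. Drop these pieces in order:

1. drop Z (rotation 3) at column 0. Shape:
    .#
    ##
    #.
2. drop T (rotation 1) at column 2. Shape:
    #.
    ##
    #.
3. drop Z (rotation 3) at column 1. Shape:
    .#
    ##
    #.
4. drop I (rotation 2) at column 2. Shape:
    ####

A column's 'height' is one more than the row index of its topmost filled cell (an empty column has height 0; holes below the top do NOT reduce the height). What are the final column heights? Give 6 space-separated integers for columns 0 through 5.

Answer: 2 5 7 7 7 7

Derivation:
Drop 1: Z rot3 at col 0 lands with bottom-row=0; cleared 0 line(s) (total 0); column heights now [2 3 0 0 0 0], max=3
Drop 2: T rot1 at col 2 lands with bottom-row=0; cleared 0 line(s) (total 0); column heights now [2 3 3 2 0 0], max=3
Drop 3: Z rot3 at col 1 lands with bottom-row=3; cleared 0 line(s) (total 0); column heights now [2 5 6 2 0 0], max=6
Drop 4: I rot2 at col 2 lands with bottom-row=6; cleared 0 line(s) (total 0); column heights now [2 5 7 7 7 7], max=7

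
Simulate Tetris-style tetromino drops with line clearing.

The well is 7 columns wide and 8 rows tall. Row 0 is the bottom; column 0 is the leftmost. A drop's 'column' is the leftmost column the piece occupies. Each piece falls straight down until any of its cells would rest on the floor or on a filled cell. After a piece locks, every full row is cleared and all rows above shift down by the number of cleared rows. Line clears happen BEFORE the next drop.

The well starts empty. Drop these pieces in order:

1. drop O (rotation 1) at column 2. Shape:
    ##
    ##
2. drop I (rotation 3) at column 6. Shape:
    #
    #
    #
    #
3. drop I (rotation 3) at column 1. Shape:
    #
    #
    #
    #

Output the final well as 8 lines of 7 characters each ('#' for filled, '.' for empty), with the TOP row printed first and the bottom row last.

Drop 1: O rot1 at col 2 lands with bottom-row=0; cleared 0 line(s) (total 0); column heights now [0 0 2 2 0 0 0], max=2
Drop 2: I rot3 at col 6 lands with bottom-row=0; cleared 0 line(s) (total 0); column heights now [0 0 2 2 0 0 4], max=4
Drop 3: I rot3 at col 1 lands with bottom-row=0; cleared 0 line(s) (total 0); column heights now [0 4 2 2 0 0 4], max=4

Answer: .......
.......
.......
.......
.#....#
.#....#
.###..#
.###..#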